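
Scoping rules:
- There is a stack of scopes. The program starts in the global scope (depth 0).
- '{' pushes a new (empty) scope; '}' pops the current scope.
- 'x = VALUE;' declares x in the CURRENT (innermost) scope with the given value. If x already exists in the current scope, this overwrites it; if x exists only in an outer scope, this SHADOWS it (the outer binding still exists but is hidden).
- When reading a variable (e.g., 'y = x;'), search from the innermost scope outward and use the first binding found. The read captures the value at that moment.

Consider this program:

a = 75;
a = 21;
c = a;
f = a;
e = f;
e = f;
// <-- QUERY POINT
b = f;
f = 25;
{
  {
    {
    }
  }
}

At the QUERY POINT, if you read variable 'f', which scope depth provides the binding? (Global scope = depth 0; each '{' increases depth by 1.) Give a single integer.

Answer: 0

Derivation:
Step 1: declare a=75 at depth 0
Step 2: declare a=21 at depth 0
Step 3: declare c=(read a)=21 at depth 0
Step 4: declare f=(read a)=21 at depth 0
Step 5: declare e=(read f)=21 at depth 0
Step 6: declare e=(read f)=21 at depth 0
Visible at query point: a=21 c=21 e=21 f=21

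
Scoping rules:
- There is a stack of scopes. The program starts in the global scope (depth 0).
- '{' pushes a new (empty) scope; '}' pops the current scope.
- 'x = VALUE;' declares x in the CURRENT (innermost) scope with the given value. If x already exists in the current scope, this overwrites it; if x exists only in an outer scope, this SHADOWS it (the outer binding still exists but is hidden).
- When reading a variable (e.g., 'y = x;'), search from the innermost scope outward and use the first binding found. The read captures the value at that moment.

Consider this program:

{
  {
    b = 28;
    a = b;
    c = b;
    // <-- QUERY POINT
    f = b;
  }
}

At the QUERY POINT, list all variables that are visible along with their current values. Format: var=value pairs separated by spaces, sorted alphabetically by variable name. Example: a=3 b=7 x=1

Answer: a=28 b=28 c=28

Derivation:
Step 1: enter scope (depth=1)
Step 2: enter scope (depth=2)
Step 3: declare b=28 at depth 2
Step 4: declare a=(read b)=28 at depth 2
Step 5: declare c=(read b)=28 at depth 2
Visible at query point: a=28 b=28 c=28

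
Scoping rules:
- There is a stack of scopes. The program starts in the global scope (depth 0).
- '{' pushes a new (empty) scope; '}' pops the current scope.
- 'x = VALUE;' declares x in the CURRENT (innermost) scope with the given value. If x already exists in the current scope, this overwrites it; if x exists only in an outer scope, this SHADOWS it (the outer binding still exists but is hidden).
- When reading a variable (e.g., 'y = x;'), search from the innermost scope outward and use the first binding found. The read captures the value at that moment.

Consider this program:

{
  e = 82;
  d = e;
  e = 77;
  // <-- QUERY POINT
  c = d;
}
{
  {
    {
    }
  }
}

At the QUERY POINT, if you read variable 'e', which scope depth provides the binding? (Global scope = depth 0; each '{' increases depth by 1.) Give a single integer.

Answer: 1

Derivation:
Step 1: enter scope (depth=1)
Step 2: declare e=82 at depth 1
Step 3: declare d=(read e)=82 at depth 1
Step 4: declare e=77 at depth 1
Visible at query point: d=82 e=77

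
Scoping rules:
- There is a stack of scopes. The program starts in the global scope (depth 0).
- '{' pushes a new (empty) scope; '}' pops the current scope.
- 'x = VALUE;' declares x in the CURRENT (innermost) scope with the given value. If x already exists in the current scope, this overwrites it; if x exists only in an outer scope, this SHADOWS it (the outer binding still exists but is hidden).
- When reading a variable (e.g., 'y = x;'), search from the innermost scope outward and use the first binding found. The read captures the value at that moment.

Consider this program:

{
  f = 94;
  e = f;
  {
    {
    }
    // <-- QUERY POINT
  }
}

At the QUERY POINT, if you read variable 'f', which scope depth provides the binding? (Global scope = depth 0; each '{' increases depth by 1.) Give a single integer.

Step 1: enter scope (depth=1)
Step 2: declare f=94 at depth 1
Step 3: declare e=(read f)=94 at depth 1
Step 4: enter scope (depth=2)
Step 5: enter scope (depth=3)
Step 6: exit scope (depth=2)
Visible at query point: e=94 f=94

Answer: 1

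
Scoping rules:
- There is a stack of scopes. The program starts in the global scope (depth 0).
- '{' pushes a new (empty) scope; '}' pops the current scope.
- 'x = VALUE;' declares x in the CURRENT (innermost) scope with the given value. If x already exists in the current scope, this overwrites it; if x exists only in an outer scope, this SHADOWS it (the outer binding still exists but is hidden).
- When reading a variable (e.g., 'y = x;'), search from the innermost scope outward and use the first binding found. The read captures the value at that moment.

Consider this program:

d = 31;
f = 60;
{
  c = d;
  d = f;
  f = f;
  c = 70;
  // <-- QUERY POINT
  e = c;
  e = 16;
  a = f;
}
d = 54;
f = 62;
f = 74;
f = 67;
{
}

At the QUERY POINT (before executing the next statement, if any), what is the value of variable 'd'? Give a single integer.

Step 1: declare d=31 at depth 0
Step 2: declare f=60 at depth 0
Step 3: enter scope (depth=1)
Step 4: declare c=(read d)=31 at depth 1
Step 5: declare d=(read f)=60 at depth 1
Step 6: declare f=(read f)=60 at depth 1
Step 7: declare c=70 at depth 1
Visible at query point: c=70 d=60 f=60

Answer: 60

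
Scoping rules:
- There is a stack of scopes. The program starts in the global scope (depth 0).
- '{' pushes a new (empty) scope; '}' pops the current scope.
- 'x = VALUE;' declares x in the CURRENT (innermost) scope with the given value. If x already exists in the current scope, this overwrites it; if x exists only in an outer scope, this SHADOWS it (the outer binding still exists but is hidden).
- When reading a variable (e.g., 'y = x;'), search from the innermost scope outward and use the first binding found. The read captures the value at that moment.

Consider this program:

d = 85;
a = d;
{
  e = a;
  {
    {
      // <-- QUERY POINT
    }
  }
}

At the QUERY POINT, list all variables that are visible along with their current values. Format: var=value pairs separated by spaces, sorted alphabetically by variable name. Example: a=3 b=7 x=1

Step 1: declare d=85 at depth 0
Step 2: declare a=(read d)=85 at depth 0
Step 3: enter scope (depth=1)
Step 4: declare e=(read a)=85 at depth 1
Step 5: enter scope (depth=2)
Step 6: enter scope (depth=3)
Visible at query point: a=85 d=85 e=85

Answer: a=85 d=85 e=85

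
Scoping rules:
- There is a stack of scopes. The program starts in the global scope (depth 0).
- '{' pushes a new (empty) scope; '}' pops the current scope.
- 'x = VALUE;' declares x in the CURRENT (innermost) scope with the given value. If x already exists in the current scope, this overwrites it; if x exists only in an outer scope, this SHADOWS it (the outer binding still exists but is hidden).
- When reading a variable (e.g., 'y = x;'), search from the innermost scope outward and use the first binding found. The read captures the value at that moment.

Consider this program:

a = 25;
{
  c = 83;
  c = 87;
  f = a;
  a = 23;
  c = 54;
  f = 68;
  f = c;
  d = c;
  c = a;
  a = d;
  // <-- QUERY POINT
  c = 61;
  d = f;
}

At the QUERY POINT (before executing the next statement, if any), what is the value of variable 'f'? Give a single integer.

Answer: 54

Derivation:
Step 1: declare a=25 at depth 0
Step 2: enter scope (depth=1)
Step 3: declare c=83 at depth 1
Step 4: declare c=87 at depth 1
Step 5: declare f=(read a)=25 at depth 1
Step 6: declare a=23 at depth 1
Step 7: declare c=54 at depth 1
Step 8: declare f=68 at depth 1
Step 9: declare f=(read c)=54 at depth 1
Step 10: declare d=(read c)=54 at depth 1
Step 11: declare c=(read a)=23 at depth 1
Step 12: declare a=(read d)=54 at depth 1
Visible at query point: a=54 c=23 d=54 f=54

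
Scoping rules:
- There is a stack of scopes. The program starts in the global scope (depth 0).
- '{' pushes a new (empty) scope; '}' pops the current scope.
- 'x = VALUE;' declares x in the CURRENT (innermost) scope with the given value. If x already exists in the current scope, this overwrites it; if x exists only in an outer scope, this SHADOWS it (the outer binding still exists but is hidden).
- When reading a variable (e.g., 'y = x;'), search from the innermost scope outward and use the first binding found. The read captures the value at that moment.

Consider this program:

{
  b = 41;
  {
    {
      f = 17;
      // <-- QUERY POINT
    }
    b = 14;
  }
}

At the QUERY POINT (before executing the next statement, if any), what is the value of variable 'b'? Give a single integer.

Answer: 41

Derivation:
Step 1: enter scope (depth=1)
Step 2: declare b=41 at depth 1
Step 3: enter scope (depth=2)
Step 4: enter scope (depth=3)
Step 5: declare f=17 at depth 3
Visible at query point: b=41 f=17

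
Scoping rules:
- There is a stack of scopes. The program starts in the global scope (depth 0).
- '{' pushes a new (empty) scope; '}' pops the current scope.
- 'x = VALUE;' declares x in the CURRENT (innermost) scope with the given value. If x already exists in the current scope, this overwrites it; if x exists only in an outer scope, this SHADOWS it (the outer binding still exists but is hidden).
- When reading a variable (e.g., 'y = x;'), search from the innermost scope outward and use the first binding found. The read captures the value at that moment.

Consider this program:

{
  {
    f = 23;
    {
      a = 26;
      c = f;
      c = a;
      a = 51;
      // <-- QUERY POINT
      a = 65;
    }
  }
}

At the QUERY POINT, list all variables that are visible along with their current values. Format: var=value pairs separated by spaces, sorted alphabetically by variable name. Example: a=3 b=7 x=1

Answer: a=51 c=26 f=23

Derivation:
Step 1: enter scope (depth=1)
Step 2: enter scope (depth=2)
Step 3: declare f=23 at depth 2
Step 4: enter scope (depth=3)
Step 5: declare a=26 at depth 3
Step 6: declare c=(read f)=23 at depth 3
Step 7: declare c=(read a)=26 at depth 3
Step 8: declare a=51 at depth 3
Visible at query point: a=51 c=26 f=23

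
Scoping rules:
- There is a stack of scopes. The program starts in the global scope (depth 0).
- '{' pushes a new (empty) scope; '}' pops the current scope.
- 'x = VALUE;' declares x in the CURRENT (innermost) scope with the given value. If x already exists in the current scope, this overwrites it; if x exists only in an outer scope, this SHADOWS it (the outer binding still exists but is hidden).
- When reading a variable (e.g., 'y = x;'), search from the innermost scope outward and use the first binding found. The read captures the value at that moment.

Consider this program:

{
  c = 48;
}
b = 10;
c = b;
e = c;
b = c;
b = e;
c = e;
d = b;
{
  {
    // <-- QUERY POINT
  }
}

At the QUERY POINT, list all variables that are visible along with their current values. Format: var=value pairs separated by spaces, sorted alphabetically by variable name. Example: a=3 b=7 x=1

Step 1: enter scope (depth=1)
Step 2: declare c=48 at depth 1
Step 3: exit scope (depth=0)
Step 4: declare b=10 at depth 0
Step 5: declare c=(read b)=10 at depth 0
Step 6: declare e=(read c)=10 at depth 0
Step 7: declare b=(read c)=10 at depth 0
Step 8: declare b=(read e)=10 at depth 0
Step 9: declare c=(read e)=10 at depth 0
Step 10: declare d=(read b)=10 at depth 0
Step 11: enter scope (depth=1)
Step 12: enter scope (depth=2)
Visible at query point: b=10 c=10 d=10 e=10

Answer: b=10 c=10 d=10 e=10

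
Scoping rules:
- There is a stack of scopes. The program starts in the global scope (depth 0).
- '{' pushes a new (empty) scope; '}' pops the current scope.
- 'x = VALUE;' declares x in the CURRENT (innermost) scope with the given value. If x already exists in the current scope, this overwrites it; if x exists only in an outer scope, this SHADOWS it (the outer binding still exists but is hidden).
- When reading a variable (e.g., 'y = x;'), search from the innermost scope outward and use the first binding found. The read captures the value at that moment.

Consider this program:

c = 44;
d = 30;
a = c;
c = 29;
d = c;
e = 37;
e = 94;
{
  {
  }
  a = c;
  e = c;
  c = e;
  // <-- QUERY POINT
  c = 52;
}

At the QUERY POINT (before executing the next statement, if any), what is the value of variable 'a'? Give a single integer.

Step 1: declare c=44 at depth 0
Step 2: declare d=30 at depth 0
Step 3: declare a=(read c)=44 at depth 0
Step 4: declare c=29 at depth 0
Step 5: declare d=(read c)=29 at depth 0
Step 6: declare e=37 at depth 0
Step 7: declare e=94 at depth 0
Step 8: enter scope (depth=1)
Step 9: enter scope (depth=2)
Step 10: exit scope (depth=1)
Step 11: declare a=(read c)=29 at depth 1
Step 12: declare e=(read c)=29 at depth 1
Step 13: declare c=(read e)=29 at depth 1
Visible at query point: a=29 c=29 d=29 e=29

Answer: 29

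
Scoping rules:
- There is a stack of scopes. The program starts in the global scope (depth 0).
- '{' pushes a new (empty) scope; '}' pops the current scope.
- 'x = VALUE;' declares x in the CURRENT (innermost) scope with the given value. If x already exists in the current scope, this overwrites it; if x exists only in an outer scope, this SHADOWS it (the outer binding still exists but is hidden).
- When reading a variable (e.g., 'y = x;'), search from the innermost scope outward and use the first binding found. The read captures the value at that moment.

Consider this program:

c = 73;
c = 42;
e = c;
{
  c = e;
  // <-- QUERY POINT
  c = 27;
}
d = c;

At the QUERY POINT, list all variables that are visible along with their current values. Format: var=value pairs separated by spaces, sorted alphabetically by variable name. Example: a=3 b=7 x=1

Step 1: declare c=73 at depth 0
Step 2: declare c=42 at depth 0
Step 3: declare e=(read c)=42 at depth 0
Step 4: enter scope (depth=1)
Step 5: declare c=(read e)=42 at depth 1
Visible at query point: c=42 e=42

Answer: c=42 e=42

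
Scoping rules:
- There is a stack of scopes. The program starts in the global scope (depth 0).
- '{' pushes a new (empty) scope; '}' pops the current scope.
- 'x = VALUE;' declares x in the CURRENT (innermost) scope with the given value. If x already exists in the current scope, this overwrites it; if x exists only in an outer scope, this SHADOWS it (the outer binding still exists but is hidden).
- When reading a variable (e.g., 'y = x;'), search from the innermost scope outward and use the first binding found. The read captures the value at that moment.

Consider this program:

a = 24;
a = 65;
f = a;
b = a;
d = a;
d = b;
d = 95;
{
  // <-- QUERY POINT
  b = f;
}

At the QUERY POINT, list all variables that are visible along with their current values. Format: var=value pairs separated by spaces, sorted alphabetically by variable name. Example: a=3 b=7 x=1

Step 1: declare a=24 at depth 0
Step 2: declare a=65 at depth 0
Step 3: declare f=(read a)=65 at depth 0
Step 4: declare b=(read a)=65 at depth 0
Step 5: declare d=(read a)=65 at depth 0
Step 6: declare d=(read b)=65 at depth 0
Step 7: declare d=95 at depth 0
Step 8: enter scope (depth=1)
Visible at query point: a=65 b=65 d=95 f=65

Answer: a=65 b=65 d=95 f=65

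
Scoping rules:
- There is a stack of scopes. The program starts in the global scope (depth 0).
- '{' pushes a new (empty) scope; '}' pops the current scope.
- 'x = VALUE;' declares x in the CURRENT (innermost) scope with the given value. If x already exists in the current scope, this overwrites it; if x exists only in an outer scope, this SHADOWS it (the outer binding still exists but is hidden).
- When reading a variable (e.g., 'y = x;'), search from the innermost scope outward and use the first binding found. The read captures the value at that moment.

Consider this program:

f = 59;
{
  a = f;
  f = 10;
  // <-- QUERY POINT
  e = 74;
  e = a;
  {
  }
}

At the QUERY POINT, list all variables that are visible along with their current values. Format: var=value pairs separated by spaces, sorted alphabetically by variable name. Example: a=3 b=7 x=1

Step 1: declare f=59 at depth 0
Step 2: enter scope (depth=1)
Step 3: declare a=(read f)=59 at depth 1
Step 4: declare f=10 at depth 1
Visible at query point: a=59 f=10

Answer: a=59 f=10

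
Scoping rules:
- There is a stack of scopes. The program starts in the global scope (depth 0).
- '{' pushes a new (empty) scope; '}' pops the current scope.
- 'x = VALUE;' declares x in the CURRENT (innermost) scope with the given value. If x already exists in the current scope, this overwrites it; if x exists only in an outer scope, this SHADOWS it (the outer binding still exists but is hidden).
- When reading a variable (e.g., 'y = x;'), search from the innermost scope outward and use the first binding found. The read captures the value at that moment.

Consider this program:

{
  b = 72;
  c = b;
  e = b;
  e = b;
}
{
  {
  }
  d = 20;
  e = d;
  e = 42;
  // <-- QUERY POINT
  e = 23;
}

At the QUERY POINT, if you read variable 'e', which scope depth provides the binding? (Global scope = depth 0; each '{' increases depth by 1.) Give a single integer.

Step 1: enter scope (depth=1)
Step 2: declare b=72 at depth 1
Step 3: declare c=(read b)=72 at depth 1
Step 4: declare e=(read b)=72 at depth 1
Step 5: declare e=(read b)=72 at depth 1
Step 6: exit scope (depth=0)
Step 7: enter scope (depth=1)
Step 8: enter scope (depth=2)
Step 9: exit scope (depth=1)
Step 10: declare d=20 at depth 1
Step 11: declare e=(read d)=20 at depth 1
Step 12: declare e=42 at depth 1
Visible at query point: d=20 e=42

Answer: 1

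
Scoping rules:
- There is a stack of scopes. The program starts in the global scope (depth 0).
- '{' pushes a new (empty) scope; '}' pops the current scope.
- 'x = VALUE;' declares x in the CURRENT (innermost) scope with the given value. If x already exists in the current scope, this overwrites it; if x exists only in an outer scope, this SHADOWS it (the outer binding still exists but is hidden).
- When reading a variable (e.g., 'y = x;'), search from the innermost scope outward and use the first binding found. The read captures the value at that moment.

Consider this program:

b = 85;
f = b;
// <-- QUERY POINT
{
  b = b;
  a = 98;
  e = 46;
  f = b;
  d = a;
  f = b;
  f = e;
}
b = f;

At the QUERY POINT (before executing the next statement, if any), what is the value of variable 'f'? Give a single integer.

Step 1: declare b=85 at depth 0
Step 2: declare f=(read b)=85 at depth 0
Visible at query point: b=85 f=85

Answer: 85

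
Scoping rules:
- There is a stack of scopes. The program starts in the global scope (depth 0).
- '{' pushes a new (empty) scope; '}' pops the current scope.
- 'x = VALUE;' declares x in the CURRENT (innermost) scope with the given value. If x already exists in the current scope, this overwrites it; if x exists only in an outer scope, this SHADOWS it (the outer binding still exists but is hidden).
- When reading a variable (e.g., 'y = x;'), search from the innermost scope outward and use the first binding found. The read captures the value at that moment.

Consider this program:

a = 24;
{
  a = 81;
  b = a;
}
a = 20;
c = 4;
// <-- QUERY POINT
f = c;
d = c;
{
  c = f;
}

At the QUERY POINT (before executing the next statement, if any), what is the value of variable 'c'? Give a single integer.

Answer: 4

Derivation:
Step 1: declare a=24 at depth 0
Step 2: enter scope (depth=1)
Step 3: declare a=81 at depth 1
Step 4: declare b=(read a)=81 at depth 1
Step 5: exit scope (depth=0)
Step 6: declare a=20 at depth 0
Step 7: declare c=4 at depth 0
Visible at query point: a=20 c=4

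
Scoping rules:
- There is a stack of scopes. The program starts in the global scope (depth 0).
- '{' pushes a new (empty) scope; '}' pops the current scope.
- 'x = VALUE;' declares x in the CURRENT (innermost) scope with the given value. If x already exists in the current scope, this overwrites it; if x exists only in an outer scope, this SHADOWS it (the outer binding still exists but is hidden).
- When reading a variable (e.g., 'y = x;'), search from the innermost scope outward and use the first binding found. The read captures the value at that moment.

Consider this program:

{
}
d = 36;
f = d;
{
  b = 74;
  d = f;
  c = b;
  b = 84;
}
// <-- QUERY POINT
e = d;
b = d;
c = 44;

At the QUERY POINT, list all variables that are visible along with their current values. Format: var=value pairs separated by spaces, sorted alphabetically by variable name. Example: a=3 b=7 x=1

Answer: d=36 f=36

Derivation:
Step 1: enter scope (depth=1)
Step 2: exit scope (depth=0)
Step 3: declare d=36 at depth 0
Step 4: declare f=(read d)=36 at depth 0
Step 5: enter scope (depth=1)
Step 6: declare b=74 at depth 1
Step 7: declare d=(read f)=36 at depth 1
Step 8: declare c=(read b)=74 at depth 1
Step 9: declare b=84 at depth 1
Step 10: exit scope (depth=0)
Visible at query point: d=36 f=36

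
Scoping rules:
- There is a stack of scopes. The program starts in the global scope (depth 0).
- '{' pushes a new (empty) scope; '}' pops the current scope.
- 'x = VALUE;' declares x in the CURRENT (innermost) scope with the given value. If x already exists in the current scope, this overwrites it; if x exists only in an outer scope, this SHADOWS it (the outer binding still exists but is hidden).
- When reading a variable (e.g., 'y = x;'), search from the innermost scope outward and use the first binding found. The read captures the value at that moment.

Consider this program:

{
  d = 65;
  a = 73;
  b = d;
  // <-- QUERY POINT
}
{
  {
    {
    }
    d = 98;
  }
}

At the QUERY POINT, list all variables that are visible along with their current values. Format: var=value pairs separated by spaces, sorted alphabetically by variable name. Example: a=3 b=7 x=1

Answer: a=73 b=65 d=65

Derivation:
Step 1: enter scope (depth=1)
Step 2: declare d=65 at depth 1
Step 3: declare a=73 at depth 1
Step 4: declare b=(read d)=65 at depth 1
Visible at query point: a=73 b=65 d=65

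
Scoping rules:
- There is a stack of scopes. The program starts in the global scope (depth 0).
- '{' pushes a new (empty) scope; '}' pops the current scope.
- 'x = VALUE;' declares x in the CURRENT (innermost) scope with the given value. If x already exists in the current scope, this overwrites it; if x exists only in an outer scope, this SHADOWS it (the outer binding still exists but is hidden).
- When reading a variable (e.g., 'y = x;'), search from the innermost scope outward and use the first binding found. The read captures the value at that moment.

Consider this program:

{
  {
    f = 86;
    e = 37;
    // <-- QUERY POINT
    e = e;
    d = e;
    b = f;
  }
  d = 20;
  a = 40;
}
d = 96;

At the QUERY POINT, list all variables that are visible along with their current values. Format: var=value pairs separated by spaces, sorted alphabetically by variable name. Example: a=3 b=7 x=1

Answer: e=37 f=86

Derivation:
Step 1: enter scope (depth=1)
Step 2: enter scope (depth=2)
Step 3: declare f=86 at depth 2
Step 4: declare e=37 at depth 2
Visible at query point: e=37 f=86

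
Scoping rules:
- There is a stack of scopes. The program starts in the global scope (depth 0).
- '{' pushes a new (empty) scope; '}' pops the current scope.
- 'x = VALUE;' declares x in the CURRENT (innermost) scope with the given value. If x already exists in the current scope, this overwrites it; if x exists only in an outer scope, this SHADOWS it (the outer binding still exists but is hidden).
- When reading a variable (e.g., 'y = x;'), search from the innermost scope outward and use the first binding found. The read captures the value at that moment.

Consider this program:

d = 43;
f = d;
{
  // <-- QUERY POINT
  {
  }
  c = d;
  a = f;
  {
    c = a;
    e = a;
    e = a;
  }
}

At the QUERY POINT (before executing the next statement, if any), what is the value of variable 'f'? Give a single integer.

Answer: 43

Derivation:
Step 1: declare d=43 at depth 0
Step 2: declare f=(read d)=43 at depth 0
Step 3: enter scope (depth=1)
Visible at query point: d=43 f=43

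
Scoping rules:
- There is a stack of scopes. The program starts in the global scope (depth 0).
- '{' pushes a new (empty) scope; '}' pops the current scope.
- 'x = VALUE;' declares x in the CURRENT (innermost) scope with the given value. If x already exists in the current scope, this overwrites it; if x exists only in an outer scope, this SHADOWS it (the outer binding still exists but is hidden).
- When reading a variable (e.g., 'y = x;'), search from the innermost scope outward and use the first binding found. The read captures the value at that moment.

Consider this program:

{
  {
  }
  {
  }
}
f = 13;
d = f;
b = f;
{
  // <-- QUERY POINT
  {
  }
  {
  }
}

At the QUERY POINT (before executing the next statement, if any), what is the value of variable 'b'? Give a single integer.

Answer: 13

Derivation:
Step 1: enter scope (depth=1)
Step 2: enter scope (depth=2)
Step 3: exit scope (depth=1)
Step 4: enter scope (depth=2)
Step 5: exit scope (depth=1)
Step 6: exit scope (depth=0)
Step 7: declare f=13 at depth 0
Step 8: declare d=(read f)=13 at depth 0
Step 9: declare b=(read f)=13 at depth 0
Step 10: enter scope (depth=1)
Visible at query point: b=13 d=13 f=13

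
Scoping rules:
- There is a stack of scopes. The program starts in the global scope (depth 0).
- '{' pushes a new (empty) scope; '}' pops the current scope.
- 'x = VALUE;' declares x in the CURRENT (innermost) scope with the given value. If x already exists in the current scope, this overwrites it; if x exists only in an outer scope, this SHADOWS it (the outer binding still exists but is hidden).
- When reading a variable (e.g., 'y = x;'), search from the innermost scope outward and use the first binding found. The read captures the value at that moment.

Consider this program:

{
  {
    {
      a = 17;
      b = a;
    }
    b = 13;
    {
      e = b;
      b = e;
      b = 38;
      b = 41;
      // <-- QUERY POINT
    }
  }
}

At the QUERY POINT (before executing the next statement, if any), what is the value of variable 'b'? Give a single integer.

Step 1: enter scope (depth=1)
Step 2: enter scope (depth=2)
Step 3: enter scope (depth=3)
Step 4: declare a=17 at depth 3
Step 5: declare b=(read a)=17 at depth 3
Step 6: exit scope (depth=2)
Step 7: declare b=13 at depth 2
Step 8: enter scope (depth=3)
Step 9: declare e=(read b)=13 at depth 3
Step 10: declare b=(read e)=13 at depth 3
Step 11: declare b=38 at depth 3
Step 12: declare b=41 at depth 3
Visible at query point: b=41 e=13

Answer: 41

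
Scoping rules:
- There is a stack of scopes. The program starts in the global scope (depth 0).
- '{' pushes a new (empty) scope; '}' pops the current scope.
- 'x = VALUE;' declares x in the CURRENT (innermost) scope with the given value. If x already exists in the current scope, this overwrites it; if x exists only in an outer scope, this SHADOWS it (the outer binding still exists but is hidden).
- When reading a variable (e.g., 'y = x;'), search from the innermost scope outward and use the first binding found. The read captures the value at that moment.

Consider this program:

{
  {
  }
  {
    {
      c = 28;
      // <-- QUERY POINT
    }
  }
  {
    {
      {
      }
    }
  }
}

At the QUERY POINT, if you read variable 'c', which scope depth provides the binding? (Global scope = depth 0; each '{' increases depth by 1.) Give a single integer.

Step 1: enter scope (depth=1)
Step 2: enter scope (depth=2)
Step 3: exit scope (depth=1)
Step 4: enter scope (depth=2)
Step 5: enter scope (depth=3)
Step 6: declare c=28 at depth 3
Visible at query point: c=28

Answer: 3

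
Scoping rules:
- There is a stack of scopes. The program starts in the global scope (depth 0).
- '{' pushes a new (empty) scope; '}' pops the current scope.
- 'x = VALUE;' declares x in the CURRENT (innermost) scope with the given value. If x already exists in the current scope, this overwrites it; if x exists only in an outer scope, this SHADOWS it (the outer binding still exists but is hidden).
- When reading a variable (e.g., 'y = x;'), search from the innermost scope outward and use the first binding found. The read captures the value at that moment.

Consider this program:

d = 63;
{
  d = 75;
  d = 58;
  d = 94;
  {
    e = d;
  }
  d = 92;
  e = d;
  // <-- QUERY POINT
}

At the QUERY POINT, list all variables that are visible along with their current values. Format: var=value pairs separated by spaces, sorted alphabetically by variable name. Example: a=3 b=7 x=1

Answer: d=92 e=92

Derivation:
Step 1: declare d=63 at depth 0
Step 2: enter scope (depth=1)
Step 3: declare d=75 at depth 1
Step 4: declare d=58 at depth 1
Step 5: declare d=94 at depth 1
Step 6: enter scope (depth=2)
Step 7: declare e=(read d)=94 at depth 2
Step 8: exit scope (depth=1)
Step 9: declare d=92 at depth 1
Step 10: declare e=(read d)=92 at depth 1
Visible at query point: d=92 e=92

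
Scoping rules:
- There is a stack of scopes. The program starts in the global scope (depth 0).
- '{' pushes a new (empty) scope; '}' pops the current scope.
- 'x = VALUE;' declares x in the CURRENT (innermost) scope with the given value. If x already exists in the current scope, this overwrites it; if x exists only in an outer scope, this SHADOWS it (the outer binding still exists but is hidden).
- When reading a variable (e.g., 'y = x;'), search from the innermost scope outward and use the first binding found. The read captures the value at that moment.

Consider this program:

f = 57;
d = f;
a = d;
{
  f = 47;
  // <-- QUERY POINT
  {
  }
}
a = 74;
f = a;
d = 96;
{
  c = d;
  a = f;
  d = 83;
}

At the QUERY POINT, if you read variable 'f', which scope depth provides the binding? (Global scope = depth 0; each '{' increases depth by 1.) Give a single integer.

Step 1: declare f=57 at depth 0
Step 2: declare d=(read f)=57 at depth 0
Step 3: declare a=(read d)=57 at depth 0
Step 4: enter scope (depth=1)
Step 5: declare f=47 at depth 1
Visible at query point: a=57 d=57 f=47

Answer: 1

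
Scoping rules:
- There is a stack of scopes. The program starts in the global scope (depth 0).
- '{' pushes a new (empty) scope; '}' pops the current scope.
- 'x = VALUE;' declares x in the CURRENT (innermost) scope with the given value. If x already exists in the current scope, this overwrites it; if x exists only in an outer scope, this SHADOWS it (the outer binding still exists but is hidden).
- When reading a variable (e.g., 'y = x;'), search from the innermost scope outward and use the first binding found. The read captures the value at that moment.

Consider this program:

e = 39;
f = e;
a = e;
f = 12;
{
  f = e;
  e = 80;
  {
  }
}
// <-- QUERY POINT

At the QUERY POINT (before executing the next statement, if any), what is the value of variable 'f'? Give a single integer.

Step 1: declare e=39 at depth 0
Step 2: declare f=(read e)=39 at depth 0
Step 3: declare a=(read e)=39 at depth 0
Step 4: declare f=12 at depth 0
Step 5: enter scope (depth=1)
Step 6: declare f=(read e)=39 at depth 1
Step 7: declare e=80 at depth 1
Step 8: enter scope (depth=2)
Step 9: exit scope (depth=1)
Step 10: exit scope (depth=0)
Visible at query point: a=39 e=39 f=12

Answer: 12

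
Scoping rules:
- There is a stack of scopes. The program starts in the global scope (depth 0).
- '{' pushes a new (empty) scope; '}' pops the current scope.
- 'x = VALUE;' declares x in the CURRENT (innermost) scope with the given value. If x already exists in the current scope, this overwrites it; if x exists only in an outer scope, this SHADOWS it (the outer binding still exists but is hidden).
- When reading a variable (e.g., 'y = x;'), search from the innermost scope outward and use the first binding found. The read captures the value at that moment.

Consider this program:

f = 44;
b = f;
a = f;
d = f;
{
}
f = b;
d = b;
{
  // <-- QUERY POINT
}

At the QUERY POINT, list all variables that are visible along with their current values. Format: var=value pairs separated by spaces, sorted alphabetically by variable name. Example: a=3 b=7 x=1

Answer: a=44 b=44 d=44 f=44

Derivation:
Step 1: declare f=44 at depth 0
Step 2: declare b=(read f)=44 at depth 0
Step 3: declare a=(read f)=44 at depth 0
Step 4: declare d=(read f)=44 at depth 0
Step 5: enter scope (depth=1)
Step 6: exit scope (depth=0)
Step 7: declare f=(read b)=44 at depth 0
Step 8: declare d=(read b)=44 at depth 0
Step 9: enter scope (depth=1)
Visible at query point: a=44 b=44 d=44 f=44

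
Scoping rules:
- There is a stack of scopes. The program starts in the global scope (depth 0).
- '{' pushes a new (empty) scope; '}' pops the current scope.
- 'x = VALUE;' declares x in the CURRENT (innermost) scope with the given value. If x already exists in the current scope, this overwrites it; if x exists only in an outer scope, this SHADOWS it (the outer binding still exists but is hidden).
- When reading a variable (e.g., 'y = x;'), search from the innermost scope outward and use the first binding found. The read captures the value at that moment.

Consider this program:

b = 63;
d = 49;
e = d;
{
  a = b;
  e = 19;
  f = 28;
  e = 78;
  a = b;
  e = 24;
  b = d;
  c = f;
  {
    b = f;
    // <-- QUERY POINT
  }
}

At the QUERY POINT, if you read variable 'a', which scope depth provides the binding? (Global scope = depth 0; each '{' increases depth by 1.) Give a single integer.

Answer: 1

Derivation:
Step 1: declare b=63 at depth 0
Step 2: declare d=49 at depth 0
Step 3: declare e=(read d)=49 at depth 0
Step 4: enter scope (depth=1)
Step 5: declare a=(read b)=63 at depth 1
Step 6: declare e=19 at depth 1
Step 7: declare f=28 at depth 1
Step 8: declare e=78 at depth 1
Step 9: declare a=(read b)=63 at depth 1
Step 10: declare e=24 at depth 1
Step 11: declare b=(read d)=49 at depth 1
Step 12: declare c=(read f)=28 at depth 1
Step 13: enter scope (depth=2)
Step 14: declare b=(read f)=28 at depth 2
Visible at query point: a=63 b=28 c=28 d=49 e=24 f=28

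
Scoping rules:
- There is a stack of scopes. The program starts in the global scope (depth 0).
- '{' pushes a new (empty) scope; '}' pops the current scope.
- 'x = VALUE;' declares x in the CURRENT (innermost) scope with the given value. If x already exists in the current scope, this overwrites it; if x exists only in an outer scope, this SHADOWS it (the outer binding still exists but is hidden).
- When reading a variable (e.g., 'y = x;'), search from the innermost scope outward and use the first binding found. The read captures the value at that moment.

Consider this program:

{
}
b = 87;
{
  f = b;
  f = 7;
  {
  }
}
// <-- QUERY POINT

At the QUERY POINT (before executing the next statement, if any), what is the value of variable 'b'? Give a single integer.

Answer: 87

Derivation:
Step 1: enter scope (depth=1)
Step 2: exit scope (depth=0)
Step 3: declare b=87 at depth 0
Step 4: enter scope (depth=1)
Step 5: declare f=(read b)=87 at depth 1
Step 6: declare f=7 at depth 1
Step 7: enter scope (depth=2)
Step 8: exit scope (depth=1)
Step 9: exit scope (depth=0)
Visible at query point: b=87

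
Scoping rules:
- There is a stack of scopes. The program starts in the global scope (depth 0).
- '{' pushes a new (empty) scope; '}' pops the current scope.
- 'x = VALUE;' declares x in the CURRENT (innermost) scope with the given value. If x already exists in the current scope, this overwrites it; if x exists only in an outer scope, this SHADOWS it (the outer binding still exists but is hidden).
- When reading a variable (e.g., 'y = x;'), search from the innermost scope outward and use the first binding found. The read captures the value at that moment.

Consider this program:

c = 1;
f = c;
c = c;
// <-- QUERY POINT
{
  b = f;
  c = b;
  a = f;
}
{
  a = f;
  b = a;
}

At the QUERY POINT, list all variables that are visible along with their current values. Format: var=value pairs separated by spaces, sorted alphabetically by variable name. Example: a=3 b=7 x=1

Step 1: declare c=1 at depth 0
Step 2: declare f=(read c)=1 at depth 0
Step 3: declare c=(read c)=1 at depth 0
Visible at query point: c=1 f=1

Answer: c=1 f=1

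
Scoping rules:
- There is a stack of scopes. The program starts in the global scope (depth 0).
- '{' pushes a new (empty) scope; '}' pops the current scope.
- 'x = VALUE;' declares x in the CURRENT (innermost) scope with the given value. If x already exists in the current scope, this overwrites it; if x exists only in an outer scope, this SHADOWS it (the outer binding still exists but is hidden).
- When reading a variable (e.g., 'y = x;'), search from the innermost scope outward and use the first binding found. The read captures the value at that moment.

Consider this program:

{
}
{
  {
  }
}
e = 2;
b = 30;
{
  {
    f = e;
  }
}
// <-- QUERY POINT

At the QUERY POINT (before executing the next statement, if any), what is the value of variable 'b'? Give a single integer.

Answer: 30

Derivation:
Step 1: enter scope (depth=1)
Step 2: exit scope (depth=0)
Step 3: enter scope (depth=1)
Step 4: enter scope (depth=2)
Step 5: exit scope (depth=1)
Step 6: exit scope (depth=0)
Step 7: declare e=2 at depth 0
Step 8: declare b=30 at depth 0
Step 9: enter scope (depth=1)
Step 10: enter scope (depth=2)
Step 11: declare f=(read e)=2 at depth 2
Step 12: exit scope (depth=1)
Step 13: exit scope (depth=0)
Visible at query point: b=30 e=2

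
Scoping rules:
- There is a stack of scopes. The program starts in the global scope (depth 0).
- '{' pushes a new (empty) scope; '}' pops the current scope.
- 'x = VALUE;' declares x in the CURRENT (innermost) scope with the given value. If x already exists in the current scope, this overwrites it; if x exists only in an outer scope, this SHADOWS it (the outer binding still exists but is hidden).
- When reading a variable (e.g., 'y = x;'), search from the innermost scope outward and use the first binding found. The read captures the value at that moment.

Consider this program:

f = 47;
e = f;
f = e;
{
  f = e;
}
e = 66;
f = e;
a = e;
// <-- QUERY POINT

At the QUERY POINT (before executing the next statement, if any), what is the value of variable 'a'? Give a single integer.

Step 1: declare f=47 at depth 0
Step 2: declare e=(read f)=47 at depth 0
Step 3: declare f=(read e)=47 at depth 0
Step 4: enter scope (depth=1)
Step 5: declare f=(read e)=47 at depth 1
Step 6: exit scope (depth=0)
Step 7: declare e=66 at depth 0
Step 8: declare f=(read e)=66 at depth 0
Step 9: declare a=(read e)=66 at depth 0
Visible at query point: a=66 e=66 f=66

Answer: 66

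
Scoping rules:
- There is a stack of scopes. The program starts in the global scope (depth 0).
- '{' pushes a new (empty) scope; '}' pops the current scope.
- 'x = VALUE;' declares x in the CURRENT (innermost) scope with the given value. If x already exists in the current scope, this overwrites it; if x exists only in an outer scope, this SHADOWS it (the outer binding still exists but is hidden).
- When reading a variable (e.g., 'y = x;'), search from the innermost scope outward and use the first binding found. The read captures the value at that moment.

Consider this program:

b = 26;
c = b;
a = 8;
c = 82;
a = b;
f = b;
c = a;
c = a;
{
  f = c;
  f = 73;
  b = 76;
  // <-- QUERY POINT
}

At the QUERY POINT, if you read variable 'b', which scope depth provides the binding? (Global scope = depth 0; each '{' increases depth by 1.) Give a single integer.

Answer: 1

Derivation:
Step 1: declare b=26 at depth 0
Step 2: declare c=(read b)=26 at depth 0
Step 3: declare a=8 at depth 0
Step 4: declare c=82 at depth 0
Step 5: declare a=(read b)=26 at depth 0
Step 6: declare f=(read b)=26 at depth 0
Step 7: declare c=(read a)=26 at depth 0
Step 8: declare c=(read a)=26 at depth 0
Step 9: enter scope (depth=1)
Step 10: declare f=(read c)=26 at depth 1
Step 11: declare f=73 at depth 1
Step 12: declare b=76 at depth 1
Visible at query point: a=26 b=76 c=26 f=73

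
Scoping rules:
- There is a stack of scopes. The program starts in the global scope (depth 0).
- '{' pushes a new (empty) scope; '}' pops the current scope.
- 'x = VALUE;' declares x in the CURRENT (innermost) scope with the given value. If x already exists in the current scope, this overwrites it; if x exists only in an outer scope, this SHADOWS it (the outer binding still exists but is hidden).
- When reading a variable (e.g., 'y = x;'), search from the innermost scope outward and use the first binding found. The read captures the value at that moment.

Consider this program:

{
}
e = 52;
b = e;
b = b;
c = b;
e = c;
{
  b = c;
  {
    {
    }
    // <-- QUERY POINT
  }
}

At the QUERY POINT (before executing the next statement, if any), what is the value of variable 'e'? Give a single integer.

Answer: 52

Derivation:
Step 1: enter scope (depth=1)
Step 2: exit scope (depth=0)
Step 3: declare e=52 at depth 0
Step 4: declare b=(read e)=52 at depth 0
Step 5: declare b=(read b)=52 at depth 0
Step 6: declare c=(read b)=52 at depth 0
Step 7: declare e=(read c)=52 at depth 0
Step 8: enter scope (depth=1)
Step 9: declare b=(read c)=52 at depth 1
Step 10: enter scope (depth=2)
Step 11: enter scope (depth=3)
Step 12: exit scope (depth=2)
Visible at query point: b=52 c=52 e=52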